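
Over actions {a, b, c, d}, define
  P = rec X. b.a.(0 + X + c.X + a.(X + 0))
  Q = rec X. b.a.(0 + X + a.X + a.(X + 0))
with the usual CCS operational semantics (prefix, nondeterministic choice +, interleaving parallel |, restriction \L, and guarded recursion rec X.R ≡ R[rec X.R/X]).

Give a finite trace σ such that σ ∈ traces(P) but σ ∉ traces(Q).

P's transition system — 4 states:
  u0 = rec X. b.a.(0 + X + c.X + a.(X + 0)) has moves =b=> u1
  u1 = a.(0 + (rec X. b.a.(0 + X + c.X + a.(X + 0))) + c.(rec X. b.a.(0 + X + c.X + a.(X + 0))) + a.((rec X. b.a.(0 + X + c.X + a.(X + 0))) + 0)) has moves =a=> u2
  u2 = 0 + (rec X. b.a.(0 + X + c.X + a.(X + 0))) + c.(rec X. b.a.(0 + X + c.X + a.(X + 0))) + a.((rec X. b.a.(0 + X + c.X + a.(X + 0))) + 0) has moves =a=> u3, =b=> u1, =c=> u0
  u3 = (rec X. b.a.(0 + X + c.X + a.(X + 0))) + 0 has moves =b=> u1
Q's transition system — 4 states:
  v0 = rec X. b.a.(0 + X + a.X + a.(X + 0)) has moves =b=> v1
  v1 = a.(0 + (rec X. b.a.(0 + X + a.X + a.(X + 0))) + a.(rec X. b.a.(0 + X + a.X + a.(X + 0))) + a.((rec X. b.a.(0 + X + a.X + a.(X + 0))) + 0)) has moves =a=> v2
  v2 = 0 + (rec X. b.a.(0 + X + a.X + a.(X + 0))) + a.(rec X. b.a.(0 + X + a.X + a.(X + 0))) + a.((rec X. b.a.(0 + X + a.X + a.(X + 0))) + 0) has moves =a=> v0, =a=> v3, =b=> v1
  v3 = (rec X. b.a.(0 + X + a.X + a.(X + 0))) + 0 has moves =b=> v1
Trace ⟨bac⟩ through P, begin at {u0}:
  after b @ step 1: {u1}
  after a @ step 2: {u2}
  after c @ step 3: {u0}
  ✓ P
Trace ⟨bac⟩ through Q, begin at {v0}:
  after b @ step 1: {v1}
  after a @ step 2: {v2}
  after c @ step 3: ∅  — Q cannot continue

bac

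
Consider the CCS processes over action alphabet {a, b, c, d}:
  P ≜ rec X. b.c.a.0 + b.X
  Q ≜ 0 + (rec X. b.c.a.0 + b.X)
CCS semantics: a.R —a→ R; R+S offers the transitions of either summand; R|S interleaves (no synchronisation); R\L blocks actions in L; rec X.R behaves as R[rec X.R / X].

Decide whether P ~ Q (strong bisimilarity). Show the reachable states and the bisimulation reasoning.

bisimilar

LTS(P): 4 reachable states
  s0 = rec X. b.c.a.0 + b.X | --b--▸ s0, --b--▸ s1
  s1 = c.a.0 | --c--▸ s2
  s2 = a.0 | --a--▸ s3
  s3 = 0 | stopped
LTS(Q): 5 reachable states
  t0 = 0 + (rec X. b.c.a.0 + b.X) | --b--▸ t1, --b--▸ t2
  t1 = c.a.0 | --c--▸ t3
  t2 = rec X. b.c.a.0 + b.X | --b--▸ t1, --b--▸ t2
  t3 = a.0 | --a--▸ t4
  t4 = 0 | stopped
Coarsest stable partition (strong bisimilarity classes):
  B0 = {s0, t0, t2}
  B1 = {s1, t1}
  B2 = {s2, t3}
  B3 = {s3, t4}
s0 ∈ B0, t0 ∈ B0 → same block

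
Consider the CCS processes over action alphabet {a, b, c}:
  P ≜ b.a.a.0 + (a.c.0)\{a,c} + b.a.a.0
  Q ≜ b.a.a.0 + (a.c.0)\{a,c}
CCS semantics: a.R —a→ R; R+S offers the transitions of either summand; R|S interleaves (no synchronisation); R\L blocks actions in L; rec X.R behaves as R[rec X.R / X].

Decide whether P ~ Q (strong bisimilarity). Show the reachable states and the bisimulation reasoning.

P's transition system — 4 states:
  p0 = b.a.a.0 + (a.c.0)\{a,c} + b.a.a.0 → -b-> p1
  p1 = a.a.0 → -a-> p2
  p2 = a.0 → -a-> p3
  p3 = 0 → deadlocked
Q's transition system — 4 states:
  q0 = b.a.a.0 + (a.c.0)\{a,c} → -b-> q1
  q1 = a.a.0 → -a-> q2
  q2 = a.0 → -a-> q3
  q3 = 0 → deadlocked
Partition-refinement fixed point:
  B0 = {p0, q0}
  B1 = {p1, q1}
  B2 = {p2, q2}
  B3 = {p3, q3}
p0 ∈ B0, q0 ∈ B0 → same block

YES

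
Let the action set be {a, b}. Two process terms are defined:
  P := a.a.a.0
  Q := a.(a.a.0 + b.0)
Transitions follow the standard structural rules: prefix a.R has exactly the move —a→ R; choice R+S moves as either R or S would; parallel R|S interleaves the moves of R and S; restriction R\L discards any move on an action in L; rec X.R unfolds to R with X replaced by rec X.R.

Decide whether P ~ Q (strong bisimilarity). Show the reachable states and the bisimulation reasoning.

NO

Reachable graph of P (4 states):
  p0 = a.a.a.0 has moves --a--▸ p1
  p1 = a.a.0 has moves --a--▸ p2
  p2 = a.0 has moves --a--▸ p3
  p3 = 0 has moves stopped
Reachable graph of Q (4 states):
  q0 = a.(a.a.0 + b.0) has moves --a--▸ q1
  q1 = a.a.0 + b.0 has moves --a--▸ q2, --b--▸ q3
  q2 = a.0 has moves --a--▸ q3
  q3 = 0 has moves stopped
Partition-refinement fixed point:
  B0 = {p0}
  B1 = {p1}
  B2 = {p2, q2}
  B3 = {p3, q3}
  B4 = {q0}
  B5 = {q1}
p0 ∈ B0, q0 ∈ B4 → different blocks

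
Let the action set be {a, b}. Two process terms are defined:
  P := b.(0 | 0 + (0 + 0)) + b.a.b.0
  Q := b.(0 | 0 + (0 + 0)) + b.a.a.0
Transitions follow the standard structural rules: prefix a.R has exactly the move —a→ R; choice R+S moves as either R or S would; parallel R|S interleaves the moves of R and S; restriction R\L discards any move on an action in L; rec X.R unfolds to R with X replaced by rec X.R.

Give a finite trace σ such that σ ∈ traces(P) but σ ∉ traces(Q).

bab

LTS(P): 5 reachable states
  s0 = b.(0 | 0 + (0 + 0)) + b.a.b.0 :: ··b··> s1, ··b··> s2
  s1 = 0 | 0 + (0 + 0) :: ·
  s2 = a.b.0 :: ··a··> s3
  s3 = b.0 :: ··b··> s4
  s4 = 0 :: ·
LTS(Q): 5 reachable states
  t0 = b.(0 | 0 + (0 + 0)) + b.a.a.0 :: ··b··> t1, ··b··> t2
  t1 = 0 | 0 + (0 + 0) :: ·
  t2 = a.a.0 :: ··a··> t3
  t3 = a.0 :: ··a··> t4
  t4 = 0 :: ·
Executing bab from P (initial set {s0}):
  after b @ step 1: {s1, s2}
  after a @ step 2: {s3}
  after b @ step 3: {s4}
  ✓ P
Executing bab from Q (initial set {t0}):
  after b @ step 1: {t1, t2}
  after a @ step 2: {t3}
  after b @ step 3: ∅  — Q cannot continue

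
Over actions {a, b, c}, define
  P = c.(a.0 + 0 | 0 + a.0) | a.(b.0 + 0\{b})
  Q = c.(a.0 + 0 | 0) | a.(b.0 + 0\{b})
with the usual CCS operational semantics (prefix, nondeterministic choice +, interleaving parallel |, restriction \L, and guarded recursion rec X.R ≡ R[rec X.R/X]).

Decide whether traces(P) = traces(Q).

LTS(P): 9 reachable states
  p0 = c.(a.0 + 0 | 0 + a.0) | a.(b.0 + 0\{b}) :: --a--▸ p1, --c--▸ p2
  p1 = c.(a.0 + 0 | 0 + a.0) | (b.0 + 0\{b}) :: --b--▸ p3, --c--▸ p4
  p2 = (a.0 + 0 | 0 + a.0) | a.(b.0 + 0\{b}) :: --a--▸ p4, --a--▸ p5
  p3 = c.(a.0 + 0 | 0 + a.0) | 0 :: --c--▸ p6
  p4 = (a.0 + 0 | 0 + a.0) | (b.0 + 0\{b}) :: --a--▸ p7, --b--▸ p6
  p5 = 0 | a.(b.0 + 0\{b}) :: --a--▸ p7
  p6 = (a.0 + 0 | 0 + a.0) | 0 :: --a--▸ p8
  p7 = 0 | (b.0 + 0\{b}) :: --b--▸ p8
  p8 = 0 | 0 :: (no moves)
LTS(Q): 9 reachable states
  q0 = c.(a.0 + 0 | 0) | a.(b.0 + 0\{b}) :: --a--▸ q1, --c--▸ q2
  q1 = c.(a.0 + 0 | 0) | (b.0 + 0\{b}) :: --b--▸ q3, --c--▸ q4
  q2 = (a.0 + 0 | 0) | a.(b.0 + 0\{b}) :: --a--▸ q4, --a--▸ q5
  q3 = c.(a.0 + 0 | 0) | 0 :: --c--▸ q6
  q4 = (a.0 + 0 | 0) | (b.0 + 0\{b}) :: --a--▸ q7, --b--▸ q6
  q5 = 0 | a.(b.0 + 0\{b}) :: --a--▸ q7
  q6 = (a.0 + 0 | 0) | 0 :: --a--▸ q8
  q7 = 0 | (b.0 + 0\{b}) :: --b--▸ q8
  q8 = 0 | 0 :: (no moves)
Bisimilarity quotient blocks:
  B0 = {p0, q0}
  B1 = {p1, q1}
  B2 = {p3, q3}
  B3 = {p6, q6}
  B4 = {p8, q8}
  B5 = {p4, q4}
  B6 = {p7, q7}
  B7 = {p2, q2}
  B8 = {p5, q5}
p0 ∈ B0, q0 ∈ B0 → same block
Bisimilar ⇒ trace-equivalent.

trace-equivalent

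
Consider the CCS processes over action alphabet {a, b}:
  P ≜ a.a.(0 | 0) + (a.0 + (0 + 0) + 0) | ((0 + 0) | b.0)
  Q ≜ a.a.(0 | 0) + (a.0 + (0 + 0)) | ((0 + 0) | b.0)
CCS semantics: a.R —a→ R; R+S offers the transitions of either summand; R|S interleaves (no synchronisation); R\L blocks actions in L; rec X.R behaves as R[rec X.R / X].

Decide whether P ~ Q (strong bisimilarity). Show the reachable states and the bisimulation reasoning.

Reachable graph of P (6 states):
  s0 = a.a.(0 | 0) + (a.0 + (0 + 0) + 0) | ((0 + 0) | b.0) :: -a-> s1, -a-> s2, -b-> s3
  s1 = 0 | ((0 + 0) | b.0) :: -b-> s4
  s2 = a.(0 | 0) :: -a-> s5
  s3 = (a.0 + (0 + 0) + 0) | ((0 + 0) | 0) :: -a-> s4
  s4 = 0 | ((0 + 0) | 0) :: ∅
  s5 = 0 | 0 :: ∅
Reachable graph of Q (6 states):
  t0 = a.a.(0 | 0) + (a.0 + (0 + 0)) | ((0 + 0) | b.0) :: -a-> t1, -a-> t2, -b-> t3
  t1 = 0 | ((0 + 0) | b.0) :: -b-> t4
  t2 = a.(0 | 0) :: -a-> t5
  t3 = (a.0 + (0 + 0)) | ((0 + 0) | 0) :: -a-> t4
  t4 = 0 | ((0 + 0) | 0) :: ∅
  t5 = 0 | 0 :: ∅
Partition-refinement fixed point:
  B0 = {s0, t0}
  B1 = {s1, t1}
  B2 = {s4, s5, t4, t5}
  B3 = {s2, s3, t2, t3}
s0 ∈ B0, t0 ∈ B0 → same block

bisimilar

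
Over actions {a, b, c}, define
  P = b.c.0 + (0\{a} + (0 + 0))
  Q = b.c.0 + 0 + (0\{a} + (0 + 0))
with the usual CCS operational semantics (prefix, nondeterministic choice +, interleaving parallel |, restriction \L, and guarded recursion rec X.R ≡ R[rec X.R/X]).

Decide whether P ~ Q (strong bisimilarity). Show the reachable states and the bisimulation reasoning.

bisimilar

Reachable graph of P (3 states):
  p0 = b.c.0 + (0\{a} + (0 + 0)) has moves ··b··> p1
  p1 = c.0 has moves ··c··> p2
  p2 = 0 has moves (no moves)
Reachable graph of Q (3 states):
  q0 = b.c.0 + 0 + (0\{a} + (0 + 0)) has moves ··b··> q1
  q1 = c.0 has moves ··c··> q2
  q2 = 0 has moves (no moves)
Coarsest stable partition (strong bisimilarity classes):
  B0 = {p0, q0}
  B1 = {p1, q1}
  B2 = {p2, q2}
p0 ∈ B0, q0 ∈ B0 → same block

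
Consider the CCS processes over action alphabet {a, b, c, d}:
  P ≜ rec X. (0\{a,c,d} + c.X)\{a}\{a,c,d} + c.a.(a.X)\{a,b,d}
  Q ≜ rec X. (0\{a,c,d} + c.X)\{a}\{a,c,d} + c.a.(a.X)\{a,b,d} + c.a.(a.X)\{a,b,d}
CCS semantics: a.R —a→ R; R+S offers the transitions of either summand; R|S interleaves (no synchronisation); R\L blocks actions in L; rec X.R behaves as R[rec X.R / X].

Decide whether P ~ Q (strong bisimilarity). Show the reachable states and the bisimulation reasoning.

YES

Reachable graph of P (3 states):
  s0 = rec X. (0\{a,c,d} + c.X)\{a}\{a,c,d} + c.a.(a.X)\{a,b,d} ⊢ —c→ s1
  s1 = a.(a.(rec X. (0\{a,c,d} + c.X)\{a}\{a,c,d} + c.a.(a.X)\{a,b,d}))\{a,b,d} ⊢ —a→ s2
  s2 = (a.(rec X. (0\{a,c,d} + c.X)\{a}\{a,c,d} + c.a.(a.X)\{a,b,d}))\{a,b,d} ⊢ (no moves)
Reachable graph of Q (3 states):
  t0 = rec X. (0\{a,c,d} + c.X)\{a}\{a,c,d} + c.a.(a.X)\{a,b,d} + c.a.(a.X)\{a,b,d} ⊢ —c→ t1
  t1 = a.(a.(rec X. (0\{a,c,d} + c.X)\{a}\{a,c,d} + c.a.(a.X)\{a,b,d} + c.a.(a.X)\{a,b,d}))\{a,b,d} ⊢ —a→ t2
  t2 = (a.(rec X. (0\{a,c,d} + c.X)\{a}\{a,c,d} + c.a.(a.X)\{a,b,d} + c.a.(a.X)\{a,b,d}))\{a,b,d} ⊢ (no moves)
Bisimilarity quotient blocks:
  B0 = {s0, t0}
  B1 = {s1, t1}
  B2 = {s2, t2}
s0 ∈ B0, t0 ∈ B0 → same block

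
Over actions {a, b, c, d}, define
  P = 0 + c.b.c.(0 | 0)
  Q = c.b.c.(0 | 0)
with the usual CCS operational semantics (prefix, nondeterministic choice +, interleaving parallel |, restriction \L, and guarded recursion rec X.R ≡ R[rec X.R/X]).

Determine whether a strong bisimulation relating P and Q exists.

Reachable graph of P (4 states):
  p0 = 0 + c.b.c.(0 | 0) :: -c-> p1
  p1 = b.c.(0 | 0) :: -b-> p2
  p2 = c.(0 | 0) :: -c-> p3
  p3 = 0 | 0 :: (no moves)
Reachable graph of Q (4 states):
  q0 = c.b.c.(0 | 0) :: -c-> q1
  q1 = b.c.(0 | 0) :: -b-> q2
  q2 = c.(0 | 0) :: -c-> q3
  q3 = 0 | 0 :: (no moves)
Partition-refinement fixed point:
  B0 = {p0, q0}
  B1 = {p1, q1}
  B2 = {p2, q2}
  B3 = {p3, q3}
p0 ∈ B0, q0 ∈ B0 → same block

YES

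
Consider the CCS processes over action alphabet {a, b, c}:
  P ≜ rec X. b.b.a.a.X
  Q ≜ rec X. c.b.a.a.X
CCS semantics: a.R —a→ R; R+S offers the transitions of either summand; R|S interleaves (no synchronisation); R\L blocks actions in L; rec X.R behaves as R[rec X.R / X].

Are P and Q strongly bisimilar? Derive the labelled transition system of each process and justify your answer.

NO

P's transition system — 4 states:
  u0 = rec X. b.b.a.a.X :: —b→ u1
  u1 = b.a.a.(rec X. b.b.a.a.X) :: —b→ u2
  u2 = a.a.(rec X. b.b.a.a.X) :: —a→ u3
  u3 = a.(rec X. b.b.a.a.X) :: —a→ u0
Q's transition system — 4 states:
  v0 = rec X. c.b.a.a.X :: —c→ v1
  v1 = b.a.a.(rec X. c.b.a.a.X) :: —b→ v2
  v2 = a.a.(rec X. c.b.a.a.X) :: —a→ v3
  v3 = a.(rec X. c.b.a.a.X) :: —a→ v0
Coarsest stable partition (strong bisimilarity classes):
  B0 = {u0}
  B1 = {u1}
  B2 = {u2}
  B3 = {u3}
  B4 = {v0}
  B5 = {v1}
  B6 = {v2}
  B7 = {v3}
u0 ∈ B0, v0 ∈ B4 → different blocks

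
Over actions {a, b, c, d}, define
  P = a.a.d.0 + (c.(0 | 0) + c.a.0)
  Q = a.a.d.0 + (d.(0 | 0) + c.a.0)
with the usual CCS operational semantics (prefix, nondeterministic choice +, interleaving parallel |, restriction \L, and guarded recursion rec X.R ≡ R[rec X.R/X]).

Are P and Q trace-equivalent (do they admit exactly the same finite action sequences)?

NO — witness ⟨d⟩

Reachable graph of P (6 states):
  p0 = a.a.d.0 + (c.(0 | 0) + c.a.0) :: —a→ p1, —c→ p2, —c→ p3
  p1 = a.d.0 :: —a→ p4
  p2 = 0 | 0 :: stopped
  p3 = a.0 :: —a→ p5
  p4 = d.0 :: —d→ p5
  p5 = 0 :: stopped
Reachable graph of Q (6 states):
  q0 = a.a.d.0 + (d.(0 | 0) + c.a.0) :: —a→ q1, —c→ q2, —d→ q3
  q1 = a.d.0 :: —a→ q4
  q2 = a.0 :: —a→ q5
  q3 = 0 | 0 :: stopped
  q4 = d.0 :: —d→ q5
  q5 = 0 :: stopped
Run σ = ⟨d⟩ on Q: start {q0}
  step 1 (d): {q3}
  Q completes σ.
Run σ = ⟨d⟩ on P: start {p0}
  step 1 (d): ∅ (P stuck)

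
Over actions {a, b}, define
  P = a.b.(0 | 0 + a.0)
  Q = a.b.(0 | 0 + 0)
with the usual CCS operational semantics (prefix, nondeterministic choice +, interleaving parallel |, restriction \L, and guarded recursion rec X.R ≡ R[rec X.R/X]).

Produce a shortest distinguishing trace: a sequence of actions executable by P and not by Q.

LTS(P): 4 reachable states
  u0 = a.b.(0 | 0 + a.0) :: --a--▸ u1
  u1 = b.(0 | 0 + a.0) :: --b--▸ u2
  u2 = 0 | 0 + a.0 :: --a--▸ u3
  u3 = 0 :: ∅
LTS(Q): 3 reachable states
  v0 = a.b.(0 | 0 + 0) :: --a--▸ v1
  v1 = b.(0 | 0 + 0) :: --b--▸ v2
  v2 = 0 | 0 + 0 :: ∅
Run σ = ⟨aba⟩ on P: start {u0}
  [1] a ⇒ {u1}
  [2] b ⇒ {u2}
  [3] a ⇒ {u3}
  — P admits the full trace.
Run σ = ⟨aba⟩ on Q: start {v0}
  [1] a ⇒ {v1}
  [2] b ⇒ {v2}
  [3] a ⇒ no successor for Q

aba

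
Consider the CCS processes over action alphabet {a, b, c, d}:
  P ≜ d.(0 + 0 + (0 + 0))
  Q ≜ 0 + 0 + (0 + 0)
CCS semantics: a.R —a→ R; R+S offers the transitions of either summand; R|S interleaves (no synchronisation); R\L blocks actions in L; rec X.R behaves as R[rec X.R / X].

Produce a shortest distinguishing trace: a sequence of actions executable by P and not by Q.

P's transition system — 2 states:
  u0 = d.(0 + 0 + (0 + 0)) has moves --d--▸ u1
  u1 = 0 + 0 + (0 + 0) has moves stopped
Q's transition system — 1 states:
  v0 = 0 + 0 + (0 + 0) has moves stopped
Run σ = ⟨d⟩ on P: start {u0}
  after d @ step 1: {u1}
  P completes σ.
Run σ = ⟨d⟩ on Q: start {v0}
  after d @ step 1: ∅ (Q stuck)

d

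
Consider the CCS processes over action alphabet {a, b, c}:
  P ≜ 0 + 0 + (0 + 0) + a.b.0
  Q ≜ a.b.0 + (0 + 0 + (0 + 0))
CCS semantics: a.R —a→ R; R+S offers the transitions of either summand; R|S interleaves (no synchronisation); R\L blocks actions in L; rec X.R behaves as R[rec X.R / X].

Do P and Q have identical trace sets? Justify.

P's transition system — 3 states:
  p0 = 0 + 0 + (0 + 0) + a.b.0 ⊢ ··a··> p1
  p1 = b.0 ⊢ ··b··> p2
  p2 = 0 ⊢ ∅
Q's transition system — 3 states:
  q0 = a.b.0 + (0 + 0 + (0 + 0)) ⊢ ··a··> q1
  q1 = b.0 ⊢ ··b··> q2
  q2 = 0 ⊢ ∅
Partition-refinement fixed point:
  B0 = {p0, q0}
  B1 = {p1, q1}
  B2 = {p2, q2}
p0 ∈ B0, q0 ∈ B0 → same block
Bisimilar ⇒ trace-equivalent.

traces(P) = traces(Q)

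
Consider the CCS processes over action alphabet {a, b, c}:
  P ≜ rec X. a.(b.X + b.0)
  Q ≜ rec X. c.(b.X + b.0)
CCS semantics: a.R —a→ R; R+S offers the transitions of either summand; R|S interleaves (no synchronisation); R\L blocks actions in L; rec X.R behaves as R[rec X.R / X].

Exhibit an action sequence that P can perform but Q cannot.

P's transition system — 3 states:
  s0 = rec X. a.(b.X + b.0) ⊢ --a--▸ s1
  s1 = b.(rec X. a.(b.X + b.0)) + b.0 ⊢ --b--▸ s0, --b--▸ s2
  s2 = 0 ⊢ ∅
Q's transition system — 3 states:
  t0 = rec X. c.(b.X + b.0) ⊢ --c--▸ t1
  t1 = b.(rec X. c.(b.X + b.0)) + b.0 ⊢ --b--▸ t0, --b--▸ t2
  t2 = 0 ⊢ ∅
Run σ = ⟨a⟩ on P: start {s0}
  step 1 (a): {s1}
  — P admits the full trace.
Run σ = ⟨a⟩ on Q: start {t0}
  step 1 (a): no successor for Q

a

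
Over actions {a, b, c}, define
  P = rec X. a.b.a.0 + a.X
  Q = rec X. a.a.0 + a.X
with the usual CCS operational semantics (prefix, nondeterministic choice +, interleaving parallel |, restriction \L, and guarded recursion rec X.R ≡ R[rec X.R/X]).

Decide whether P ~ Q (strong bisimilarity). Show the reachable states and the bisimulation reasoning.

NO

P's transition system — 4 states:
  m0 = rec X. a.b.a.0 + a.X ⊢ ··a··> m0, ··a··> m1
  m1 = b.a.0 ⊢ ··b··> m2
  m2 = a.0 ⊢ ··a··> m3
  m3 = 0 ⊢ deadlocked
Q's transition system — 3 states:
  n0 = rec X. a.a.0 + a.X ⊢ ··a··> n0, ··a··> n1
  n1 = a.0 ⊢ ··a··> n2
  n2 = 0 ⊢ deadlocked
Partition-refinement fixed point:
  B0 = {m0}
  B1 = {m1}
  B2 = {m2, n1}
  B3 = {m3, n2}
  B4 = {n0}
m0 ∈ B0, n0 ∈ B4 → different blocks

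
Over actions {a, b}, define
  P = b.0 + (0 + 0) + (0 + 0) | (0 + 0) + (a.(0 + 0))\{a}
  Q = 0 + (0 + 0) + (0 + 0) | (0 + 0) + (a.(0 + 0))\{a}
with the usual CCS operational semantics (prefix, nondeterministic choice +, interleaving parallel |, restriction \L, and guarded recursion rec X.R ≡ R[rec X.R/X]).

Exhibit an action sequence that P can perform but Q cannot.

P's transition system — 2 states:
  s0 = b.0 + (0 + 0) + (0 + 0) | (0 + 0) + (a.(0 + 0))\{a} ⊢ —b→ s1
  s1 = 0 ⊢ (no moves)
Q's transition system — 1 states:
  t0 = 0 + (0 + 0) + (0 + 0) | (0 + 0) + (a.(0 + 0))\{a} ⊢ (no moves)
Run σ = ⟨b⟩ on P: start {s0}
  after b @ step 1: {s1}
  ✓ P
Run σ = ⟨b⟩ on Q: start {t0}
  after b @ step 1: no successor for Q

b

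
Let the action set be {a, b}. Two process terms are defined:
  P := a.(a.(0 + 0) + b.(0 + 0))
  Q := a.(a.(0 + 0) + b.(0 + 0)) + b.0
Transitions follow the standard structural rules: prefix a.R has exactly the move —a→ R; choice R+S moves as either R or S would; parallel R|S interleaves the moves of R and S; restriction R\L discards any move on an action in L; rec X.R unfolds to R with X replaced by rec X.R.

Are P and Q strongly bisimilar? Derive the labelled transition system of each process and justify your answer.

P ≁ Q

P's transition system — 3 states:
  m0 = a.(a.(0 + 0) + b.(0 + 0)) → -a-> m1
  m1 = a.(0 + 0) + b.(0 + 0) → -a-> m2, -b-> m2
  m2 = 0 + 0 → stopped
Q's transition system — 4 states:
  n0 = a.(a.(0 + 0) + b.(0 + 0)) + b.0 → -a-> n1, -b-> n2
  n1 = a.(0 + 0) + b.(0 + 0) → -a-> n3, -b-> n3
  n2 = 0 → stopped
  n3 = 0 + 0 → stopped
Partition-refinement fixed point:
  B0 = {m0}
  B1 = {m1, n1}
  B2 = {m2, n2, n3}
  B3 = {n0}
m0 ∈ B0, n0 ∈ B3 → different blocks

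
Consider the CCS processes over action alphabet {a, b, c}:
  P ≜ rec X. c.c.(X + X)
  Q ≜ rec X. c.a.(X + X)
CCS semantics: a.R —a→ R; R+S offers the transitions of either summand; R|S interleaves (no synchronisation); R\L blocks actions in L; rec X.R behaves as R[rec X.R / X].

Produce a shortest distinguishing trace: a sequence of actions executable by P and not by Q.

cc

Reachable graph of P (3 states):
  u0 = rec X. c.c.(X + X) :: —c→ u1
  u1 = c.((rec X. c.c.(X + X)) + (rec X. c.c.(X + X))) :: —c→ u2
  u2 = (rec X. c.c.(X + X)) + (rec X. c.c.(X + X)) :: —c→ u1
Reachable graph of Q (3 states):
  v0 = rec X. c.a.(X + X) :: —c→ v1
  v1 = a.((rec X. c.a.(X + X)) + (rec X. c.a.(X + X))) :: —a→ v2
  v2 = (rec X. c.a.(X + X)) + (rec X. c.a.(X + X)) :: —c→ v1
Trace ⟨cc⟩ through P, begin at {u0}:
  after c @ step 1: {u1}
  after c @ step 2: {u2}
  P completes σ.
Trace ⟨cc⟩ through Q, begin at {v0}:
  after c @ step 1: {v1}
  after c @ step 2: no successor for Q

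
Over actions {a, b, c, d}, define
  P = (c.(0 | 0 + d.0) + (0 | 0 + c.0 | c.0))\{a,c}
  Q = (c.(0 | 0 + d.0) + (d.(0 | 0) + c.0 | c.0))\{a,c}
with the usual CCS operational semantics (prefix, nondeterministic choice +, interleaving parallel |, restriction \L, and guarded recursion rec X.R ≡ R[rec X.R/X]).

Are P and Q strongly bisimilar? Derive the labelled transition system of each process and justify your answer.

P's transition system — 1 states:
  p0 = (c.(0 | 0 + d.0) + (0 | 0 + c.0 | c.0))\{a,c} ⊢ ·
Q's transition system — 2 states:
  q0 = (c.(0 | 0 + d.0) + (d.(0 | 0) + c.0 | c.0))\{a,c} ⊢ ··d··> q1
  q1 = (0 | 0)\{a,c} ⊢ ·
Bisimilarity quotient blocks:
  B0 = {p0, q1}
  B1 = {q0}
p0 ∈ B0, q0 ∈ B1 → different blocks

NO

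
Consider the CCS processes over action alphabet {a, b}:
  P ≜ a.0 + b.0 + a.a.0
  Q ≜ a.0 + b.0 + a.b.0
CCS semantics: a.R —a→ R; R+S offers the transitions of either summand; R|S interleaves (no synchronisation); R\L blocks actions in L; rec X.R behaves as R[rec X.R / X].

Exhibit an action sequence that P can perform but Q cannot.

Reachable graph of P (3 states):
  m0 = a.0 + b.0 + a.a.0 ⊢ —a→ m1, —a→ m2, —b→ m1
  m1 = 0 ⊢ ·
  m2 = a.0 ⊢ —a→ m1
Reachable graph of Q (3 states):
  n0 = a.0 + b.0 + a.b.0 ⊢ —a→ n1, —a→ n2, —b→ n1
  n1 = 0 ⊢ ·
  n2 = b.0 ⊢ —b→ n1
Trace ⟨aa⟩ through P, begin at {m0}:
  [1] a ⇒ {m1, m2}
  [2] a ⇒ {m1}
  P completes σ.
Trace ⟨aa⟩ through Q, begin at {n0}:
  [1] a ⇒ {n1, n2}
  [2] a ⇒ ∅  — Q cannot continue

aa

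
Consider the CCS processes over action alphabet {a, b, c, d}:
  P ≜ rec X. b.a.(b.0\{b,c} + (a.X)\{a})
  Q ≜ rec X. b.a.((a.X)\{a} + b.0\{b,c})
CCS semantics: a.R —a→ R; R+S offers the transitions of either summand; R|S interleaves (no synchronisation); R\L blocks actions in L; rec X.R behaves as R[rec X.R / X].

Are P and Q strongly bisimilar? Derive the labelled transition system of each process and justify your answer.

P ~ Q

P's transition system — 4 states:
  m0 = rec X. b.a.(b.0\{b,c} + (a.X)\{a}) → --b--▸ m1
  m1 = a.(b.0\{b,c} + (a.(rec X. b.a.(b.0\{b,c} + (a.X)\{a})))\{a}) → --a--▸ m2
  m2 = b.0\{b,c} + (a.(rec X. b.a.(b.0\{b,c} + (a.X)\{a})))\{a} → --b--▸ m3
  m3 = 0\{b,c} → ∅
Q's transition system — 4 states:
  n0 = rec X. b.a.((a.X)\{a} + b.0\{b,c}) → --b--▸ n1
  n1 = a.((a.(rec X. b.a.((a.X)\{a} + b.0\{b,c})))\{a} + b.0\{b,c}) → --a--▸ n2
  n2 = (a.(rec X. b.a.((a.X)\{a} + b.0\{b,c})))\{a} + b.0\{b,c} → --b--▸ n3
  n3 = 0\{b,c} → ∅
Partition-refinement fixed point:
  B0 = {m0, n0}
  B1 = {m1, n1}
  B2 = {m2, n2}
  B3 = {m3, n3}
m0 ∈ B0, n0 ∈ B0 → same block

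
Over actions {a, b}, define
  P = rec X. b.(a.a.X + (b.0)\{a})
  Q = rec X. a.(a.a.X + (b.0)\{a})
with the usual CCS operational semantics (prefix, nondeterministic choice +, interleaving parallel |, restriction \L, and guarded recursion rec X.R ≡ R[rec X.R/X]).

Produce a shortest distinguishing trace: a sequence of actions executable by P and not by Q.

Reachable graph of P (4 states):
  p0 = rec X. b.(a.a.X + (b.0)\{a}) | ··b··> p1
  p1 = a.a.(rec X. b.(a.a.X + (b.0)\{a})) + (b.0)\{a} | ··a··> p2, ··b··> p3
  p2 = a.(rec X. b.(a.a.X + (b.0)\{a})) | ··a··> p0
  p3 = 0\{a} | (no moves)
Reachable graph of Q (4 states):
  q0 = rec X. a.(a.a.X + (b.0)\{a}) | ··a··> q1
  q1 = a.a.(rec X. a.(a.a.X + (b.0)\{a})) + (b.0)\{a} | ··a··> q2, ··b··> q3
  q2 = a.(rec X. a.(a.a.X + (b.0)\{a})) | ··a··> q0
  q3 = 0\{a} | (no moves)
Run σ = ⟨b⟩ on P: start {p0}
  [1] b ⇒ {p1}
  P completes σ.
Run σ = ⟨b⟩ on Q: start {q0}
  [1] b ⇒ no successor for Q

b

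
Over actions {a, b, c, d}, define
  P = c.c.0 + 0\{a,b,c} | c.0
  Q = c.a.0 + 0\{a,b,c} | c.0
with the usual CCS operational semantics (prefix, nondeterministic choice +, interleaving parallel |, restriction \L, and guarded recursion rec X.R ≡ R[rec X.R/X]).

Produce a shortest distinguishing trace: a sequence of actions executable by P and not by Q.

cc

LTS(P): 4 reachable states
  m0 = c.c.0 + 0\{a,b,c} | c.0 :: —c→ m1, —c→ m2
  m1 = 0\{a,b,c} | 0 :: (no moves)
  m2 = c.0 :: —c→ m3
  m3 = 0 :: (no moves)
LTS(Q): 4 reachable states
  n0 = c.a.0 + 0\{a,b,c} | c.0 :: —c→ n1, —c→ n2
  n1 = 0\{a,b,c} | 0 :: (no moves)
  n2 = a.0 :: —a→ n3
  n3 = 0 :: (no moves)
Executing cc from P (initial set {m0}):
  step 1 (c): {m1, m2}
  step 2 (c): {m3}
  P completes σ.
Executing cc from Q (initial set {n0}):
  step 1 (c): {n1, n2}
  step 2 (c): ∅ (Q stuck)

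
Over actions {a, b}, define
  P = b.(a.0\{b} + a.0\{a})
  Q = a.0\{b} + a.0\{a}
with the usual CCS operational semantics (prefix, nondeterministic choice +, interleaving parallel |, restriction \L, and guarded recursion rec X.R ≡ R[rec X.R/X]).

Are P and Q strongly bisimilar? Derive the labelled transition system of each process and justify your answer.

NO

LTS(P): 4 reachable states
  u0 = b.(a.0\{b} + a.0\{a}) has moves -b-> u1
  u1 = a.0\{b} + a.0\{a} has moves -a-> u2, -a-> u3
  u2 = 0\{a} has moves stopped
  u3 = 0\{b} has moves stopped
LTS(Q): 3 reachable states
  v0 = a.0\{b} + a.0\{a} has moves -a-> v1, -a-> v2
  v1 = 0\{a} has moves stopped
  v2 = 0\{b} has moves stopped
Bisimilarity quotient blocks:
  B0 = {u0}
  B1 = {u1, v0}
  B2 = {u2, u3, v1, v2}
u0 ∈ B0, v0 ∈ B1 → different blocks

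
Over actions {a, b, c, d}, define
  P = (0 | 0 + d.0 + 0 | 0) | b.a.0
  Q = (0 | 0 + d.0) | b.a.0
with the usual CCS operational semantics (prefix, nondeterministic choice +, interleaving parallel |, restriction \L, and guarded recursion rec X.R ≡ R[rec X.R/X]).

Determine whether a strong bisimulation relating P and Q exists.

LTS(P): 6 reachable states
  s0 = (0 | 0 + d.0 + 0 | 0) | b.a.0 | ··b··> s1, ··d··> s2
  s1 = (0 | 0 + d.0 + 0 | 0) | a.0 | ··a··> s3, ··d··> s4
  s2 = 0 | b.a.0 | ··b··> s4
  s3 = (0 | 0 + d.0 + 0 | 0) | 0 | ··d··> s5
  s4 = 0 | a.0 | ··a··> s5
  s5 = 0 | 0 | stopped
LTS(Q): 6 reachable states
  t0 = (0 | 0 + d.0) | b.a.0 | ··b··> t1, ··d··> t2
  t1 = (0 | 0 + d.0) | a.0 | ··a··> t3, ··d··> t4
  t2 = 0 | b.a.0 | ··b··> t4
  t3 = (0 | 0 + d.0) | 0 | ··d··> t5
  t4 = 0 | a.0 | ··a··> t5
  t5 = 0 | 0 | stopped
Coarsest stable partition (strong bisimilarity classes):
  B0 = {s0, t0}
  B1 = {s1, t1}
  B2 = {s3, t3}
  B3 = {s5, t5}
  B4 = {s4, t4}
  B5 = {s2, t2}
s0 ∈ B0, t0 ∈ B0 → same block

YES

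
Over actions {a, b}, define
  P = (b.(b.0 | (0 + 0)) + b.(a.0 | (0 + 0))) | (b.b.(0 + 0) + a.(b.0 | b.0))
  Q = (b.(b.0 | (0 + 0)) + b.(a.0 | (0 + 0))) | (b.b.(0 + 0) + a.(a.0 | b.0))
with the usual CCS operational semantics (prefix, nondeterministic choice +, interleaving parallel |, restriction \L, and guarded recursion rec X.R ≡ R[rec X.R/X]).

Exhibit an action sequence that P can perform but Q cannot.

Reachable graph of P (28 states):
  u0 = (b.(b.0 | (0 + 0)) + b.(a.0 | (0 + 0))) | (b.b.(0 + 0) + a.(b.0 | b.0)) ⊢ =a=> u1, =b=> u2, =b=> u3, =b=> u4
  u1 = (b.(b.0 | (0 + 0)) + b.(a.0 | (0 + 0))) | (b.0 | b.0) ⊢ =b=> u5, =b=> u6, =b=> u7, =b=> u8
  u2 = (b.(b.0 | (0 + 0)) + b.(a.0 | (0 + 0))) | b.(0 + 0) ⊢ =b=> u10, =b=> u11, =b=> u9
  u3 = a.0 | (0 + 0) | (b.b.(0 + 0) + a.(b.0 | b.0)) ⊢ =a=> u12, =a=> u7, =b=> u10
  u4 = b.0 | (0 + 0) | (b.b.(0 + 0) + a.(b.0 | b.0)) ⊢ =a=> u8, =b=> u11, =b=> u12
  u5 = (b.(b.0 | (0 + 0)) + b.(a.0 | (0 + 0))) | (0 | b.0) ⊢ =b=> u13, =b=> u14, =b=> u15
  u6 = (b.(b.0 | (0 + 0)) + b.(a.0 | (0 + 0))) | (b.0 | 0) ⊢ =b=> u13, =b=> u16, =b=> u17
  u7 = a.0 | (0 + 0) | (b.0 | b.0) ⊢ =a=> u18, =b=> u14, =b=> u16
  u8 = b.0 | (0 + 0) | (b.0 | b.0) ⊢ =b=> u15, =b=> u17, =b=> u18
  u9 = (b.(b.0 | (0 + 0)) + b.(a.0 | (0 + 0))) | (0 + 0) ⊢ =b=> u19, =b=> u20
  u10 = a.0 | (0 + 0) | b.(0 + 0) ⊢ =a=> u21, =b=> u19
  u11 = b.0 | (0 + 0) | b.(0 + 0) ⊢ =b=> u20, =b=> u21
  u12 = 0 | (0 + 0) | (b.b.(0 + 0) + a.(b.0 | b.0)) ⊢ =a=> u18, =b=> u21
  u13 = (b.(b.0 | (0 + 0)) + b.(a.0 | (0 + 0))) | (0 | 0) ⊢ =b=> u22, =b=> u23
  u14 = a.0 | (0 + 0) | (0 | b.0) ⊢ =a=> u24, =b=> u22
  u15 = b.0 | (0 + 0) | (0 | b.0) ⊢ =b=> u23, =b=> u24
  u16 = a.0 | (0 + 0) | (b.0 | 0) ⊢ =a=> u25, =b=> u22
  u17 = b.0 | (0 + 0) | (b.0 | 0) ⊢ =b=> u23, =b=> u25
  u18 = 0 | (0 + 0) | (b.0 | b.0) ⊢ =b=> u24, =b=> u25
  u19 = a.0 | (0 + 0) | (0 + 0) ⊢ =a=> u26
  u20 = b.0 | (0 + 0) | (0 + 0) ⊢ =b=> u26
  u21 = 0 | (0 + 0) | b.(0 + 0) ⊢ =b=> u26
  u22 = a.0 | (0 + 0) | (0 | 0) ⊢ =a=> u27
  u23 = b.0 | (0 + 0) | (0 | 0) ⊢ =b=> u27
  u24 = 0 | (0 + 0) | (0 | b.0) ⊢ =b=> u27
  u25 = 0 | (0 + 0) | (b.0 | 0) ⊢ =b=> u27
  u26 = 0 | (0 + 0) | (0 + 0) ⊢ ∅
  u27 = 0 | (0 + 0) | (0 | 0) ⊢ ∅
Reachable graph of Q (28 states):
  v0 = (b.(b.0 | (0 + 0)) + b.(a.0 | (0 + 0))) | (b.b.(0 + 0) + a.(a.0 | b.0)) ⊢ =a=> v1, =b=> v2, =b=> v3, =b=> v4
  v1 = (b.(b.0 | (0 + 0)) + b.(a.0 | (0 + 0))) | (a.0 | b.0) ⊢ =a=> v5, =b=> v6, =b=> v7, =b=> v8
  v2 = (b.(b.0 | (0 + 0)) + b.(a.0 | (0 + 0))) | b.(0 + 0) ⊢ =b=> v10, =b=> v11, =b=> v9
  v3 = a.0 | (0 + 0) | (b.b.(0 + 0) + a.(a.0 | b.0)) ⊢ =a=> v12, =a=> v7, =b=> v10
  v4 = b.0 | (0 + 0) | (b.b.(0 + 0) + a.(a.0 | b.0)) ⊢ =a=> v8, =b=> v11, =b=> v12
  v5 = (b.(b.0 | (0 + 0)) + b.(a.0 | (0 + 0))) | (0 | b.0) ⊢ =b=> v13, =b=> v14, =b=> v15
  v6 = (b.(b.0 | (0 + 0)) + b.(a.0 | (0 + 0))) | (a.0 | 0) ⊢ =a=> v13, =b=> v16, =b=> v17
  v7 = a.0 | (0 + 0) | (a.0 | b.0) ⊢ =a=> v14, =a=> v18, =b=> v16
  v8 = b.0 | (0 + 0) | (a.0 | b.0) ⊢ =a=> v15, =b=> v17, =b=> v18
  v9 = (b.(b.0 | (0 + 0)) + b.(a.0 | (0 + 0))) | (0 + 0) ⊢ =b=> v19, =b=> v20
  v10 = a.0 | (0 + 0) | b.(0 + 0) ⊢ =a=> v21, =b=> v19
  v11 = b.0 | (0 + 0) | b.(0 + 0) ⊢ =b=> v20, =b=> v21
  v12 = 0 | (0 + 0) | (b.b.(0 + 0) + a.(a.0 | b.0)) ⊢ =a=> v18, =b=> v21
  v13 = (b.(b.0 | (0 + 0)) + b.(a.0 | (0 + 0))) | (0 | 0) ⊢ =b=> v22, =b=> v23
  v14 = a.0 | (0 + 0) | (0 | b.0) ⊢ =a=> v24, =b=> v22
  v15 = b.0 | (0 + 0) | (0 | b.0) ⊢ =b=> v23, =b=> v24
  v16 = a.0 | (0 + 0) | (a.0 | 0) ⊢ =a=> v22, =a=> v25
  v17 = b.0 | (0 + 0) | (a.0 | 0) ⊢ =a=> v23, =b=> v25
  v18 = 0 | (0 + 0) | (a.0 | b.0) ⊢ =a=> v24, =b=> v25
  v19 = a.0 | (0 + 0) | (0 + 0) ⊢ =a=> v26
  v20 = b.0 | (0 + 0) | (0 + 0) ⊢ =b=> v26
  v21 = 0 | (0 + 0) | b.(0 + 0) ⊢ =b=> v26
  v22 = a.0 | (0 + 0) | (0 | 0) ⊢ =a=> v27
  v23 = b.0 | (0 + 0) | (0 | 0) ⊢ =b=> v27
  v24 = 0 | (0 + 0) | (0 | b.0) ⊢ =b=> v27
  v25 = 0 | (0 + 0) | (a.0 | 0) ⊢ =a=> v27
  v26 = 0 | (0 + 0) | (0 + 0) ⊢ ∅
  v27 = 0 | (0 + 0) | (0 | 0) ⊢ ∅
Run σ = ⟨abbbb⟩ on P: start {u0}
  step 1 (a): {u1}
  step 2 (b): {u5, u6, u7, u8}
  step 3 (b): {u13, u14, u15, u16, u17, u18}
  step 4 (b): {u22, u23, u24, u25}
  step 5 (b): {u27}
  ✓ P
Run σ = ⟨abbbb⟩ on Q: start {v0}
  step 1 (a): {v1}
  step 2 (b): {v6, v7, v8}
  step 3 (b): {v16, v17, v18}
  step 4 (b): {v25}
  step 5 (b): no successor for Q

abbbb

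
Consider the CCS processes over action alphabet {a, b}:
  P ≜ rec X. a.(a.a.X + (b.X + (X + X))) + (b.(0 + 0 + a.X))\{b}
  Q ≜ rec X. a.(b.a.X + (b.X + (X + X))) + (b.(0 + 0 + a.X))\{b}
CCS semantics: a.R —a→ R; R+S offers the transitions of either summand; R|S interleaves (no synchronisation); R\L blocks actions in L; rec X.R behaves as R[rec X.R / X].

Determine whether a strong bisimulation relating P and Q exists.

NO

P's transition system — 3 states:
  s0 = rec X. a.(a.a.X + (b.X + (X + X))) + (b.(0 + 0 + a.X))\{b} | --a--▸ s1
  s1 = a.a.(rec X. a.(a.a.X + (b.X + (X + X))) + (b.(0 + 0 + a.X))\{b}) + (b.(rec X. a.(a.a.X + (b.X + (X + X))) + (b.(0 + 0 + a.X))\{b}) + ((rec X. a.(a.a.X + (b.X + (X + X))) + (b.(0 + 0 + a.X))\{b}) + (rec X. a.(a.a.X + (b.X + (X + X))) + (b.(0 + 0 + a.X))\{b}))) | --a--▸ s1, --a--▸ s2, --b--▸ s0
  s2 = a.(rec X. a.(a.a.X + (b.X + (X + X))) + (b.(0 + 0 + a.X))\{b}) | --a--▸ s0
Q's transition system — 3 states:
  t0 = rec X. a.(b.a.X + (b.X + (X + X))) + (b.(0 + 0 + a.X))\{b} | --a--▸ t1
  t1 = b.a.(rec X. a.(b.a.X + (b.X + (X + X))) + (b.(0 + 0 + a.X))\{b}) + (b.(rec X. a.(b.a.X + (b.X + (X + X))) + (b.(0 + 0 + a.X))\{b}) + ((rec X. a.(b.a.X + (b.X + (X + X))) + (b.(0 + 0 + a.X))\{b}) + (rec X. a.(b.a.X + (b.X + (X + X))) + (b.(0 + 0 + a.X))\{b}))) | --a--▸ t1, --b--▸ t0, --b--▸ t2
  t2 = a.(rec X. a.(b.a.X + (b.X + (X + X))) + (b.(0 + 0 + a.X))\{b}) | --a--▸ t0
Partition-refinement fixed point:
  B0 = {s0}
  B1 = {s1}
  B2 = {s2}
  B3 = {t0}
  B4 = {t1}
  B5 = {t2}
s0 ∈ B0, t0 ∈ B3 → different blocks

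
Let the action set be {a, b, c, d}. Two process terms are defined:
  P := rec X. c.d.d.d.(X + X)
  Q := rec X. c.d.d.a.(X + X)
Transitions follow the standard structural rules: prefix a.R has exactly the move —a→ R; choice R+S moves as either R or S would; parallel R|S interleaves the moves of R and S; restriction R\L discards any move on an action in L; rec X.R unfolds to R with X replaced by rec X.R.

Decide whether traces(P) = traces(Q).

P's transition system — 5 states:
  u0 = rec X. c.d.d.d.(X + X) → --c--▸ u1
  u1 = d.d.d.((rec X. c.d.d.d.(X + X)) + (rec X. c.d.d.d.(X + X))) → --d--▸ u2
  u2 = d.d.((rec X. c.d.d.d.(X + X)) + (rec X. c.d.d.d.(X + X))) → --d--▸ u3
  u3 = d.((rec X. c.d.d.d.(X + X)) + (rec X. c.d.d.d.(X + X))) → --d--▸ u4
  u4 = (rec X. c.d.d.d.(X + X)) + (rec X. c.d.d.d.(X + X)) → --c--▸ u1
Q's transition system — 5 states:
  v0 = rec X. c.d.d.a.(X + X) → --c--▸ v1
  v1 = d.d.a.((rec X. c.d.d.a.(X + X)) + (rec X. c.d.d.a.(X + X))) → --d--▸ v2
  v2 = d.a.((rec X. c.d.d.a.(X + X)) + (rec X. c.d.d.a.(X + X))) → --d--▸ v3
  v3 = a.((rec X. c.d.d.a.(X + X)) + (rec X. c.d.d.a.(X + X))) → --a--▸ v4
  v4 = (rec X. c.d.d.a.(X + X)) + (rec X. c.d.d.a.(X + X)) → --c--▸ v1
Run σ = ⟨cddd⟩ on P: start {u0}
  step 1 (c): {u1}
  step 2 (d): {u2}
  step 3 (d): {u3}
  step 4 (d): {u4}
  — P admits the full trace.
Run σ = ⟨cddd⟩ on Q: start {v0}
  step 1 (c): {v1}
  step 2 (d): {v2}
  step 3 (d): {v3}
  step 4 (d): no successor for Q

traces(P) ≠ traces(Q) — witness ⟨cddd⟩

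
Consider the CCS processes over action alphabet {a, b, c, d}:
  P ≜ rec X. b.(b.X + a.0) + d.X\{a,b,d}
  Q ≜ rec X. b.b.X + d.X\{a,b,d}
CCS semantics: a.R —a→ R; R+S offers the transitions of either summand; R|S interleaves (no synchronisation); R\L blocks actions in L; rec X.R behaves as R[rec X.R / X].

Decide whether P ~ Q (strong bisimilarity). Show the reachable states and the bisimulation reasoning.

LTS(P): 4 reachable states
  u0 = rec X. b.(b.X + a.0) + d.X\{a,b,d} has moves =b=> u1, =d=> u2
  u1 = b.(rec X. b.(b.X + a.0) + d.X\{a,b,d}) + a.0 has moves =a=> u3, =b=> u0
  u2 = (rec X. b.(b.X + a.0) + d.X\{a,b,d})\{a,b,d} has moves ∅
  u3 = 0 has moves ∅
LTS(Q): 3 reachable states
  v0 = rec X. b.b.X + d.X\{a,b,d} has moves =b=> v1, =d=> v2
  v1 = b.(rec X. b.b.X + d.X\{a,b,d}) has moves =b=> v0
  v2 = (rec X. b.b.X + d.X\{a,b,d})\{a,b,d} has moves ∅
Coarsest stable partition (strong bisimilarity classes):
  B0 = {u0}
  B1 = {u2, u3, v2}
  B2 = {u1}
  B3 = {v0}
  B4 = {v1}
u0 ∈ B0, v0 ∈ B3 → different blocks

not bisimilar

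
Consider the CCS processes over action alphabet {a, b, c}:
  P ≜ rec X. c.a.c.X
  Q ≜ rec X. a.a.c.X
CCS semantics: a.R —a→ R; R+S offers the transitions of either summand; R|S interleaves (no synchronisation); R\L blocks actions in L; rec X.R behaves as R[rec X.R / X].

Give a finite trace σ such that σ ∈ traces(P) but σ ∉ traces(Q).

c

P's transition system — 3 states:
  m0 = rec X. c.a.c.X :: ··c··> m1
  m1 = a.c.(rec X. c.a.c.X) :: ··a··> m2
  m2 = c.(rec X. c.a.c.X) :: ··c··> m0
Q's transition system — 3 states:
  n0 = rec X. a.a.c.X :: ··a··> n1
  n1 = a.c.(rec X. a.a.c.X) :: ··a··> n2
  n2 = c.(rec X. a.a.c.X) :: ··c··> n0
Trace ⟨c⟩ through P, begin at {m0}:
  step 1 (c): {m1}
  P completes σ.
Trace ⟨c⟩ through Q, begin at {n0}:
  step 1 (c): ∅ (Q stuck)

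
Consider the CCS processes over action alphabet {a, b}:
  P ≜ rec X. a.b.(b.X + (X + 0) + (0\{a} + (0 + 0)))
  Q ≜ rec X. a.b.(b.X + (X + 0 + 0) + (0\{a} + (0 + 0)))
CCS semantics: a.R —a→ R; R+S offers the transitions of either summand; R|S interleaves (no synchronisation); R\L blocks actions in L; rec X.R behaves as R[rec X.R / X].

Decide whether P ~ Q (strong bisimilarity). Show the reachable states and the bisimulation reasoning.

LTS(P): 3 reachable states
  s0 = rec X. a.b.(b.X + (X + 0) + (0\{a} + (0 + 0))) | —a→ s1
  s1 = b.(b.(rec X. a.b.(b.X + (X + 0) + (0\{a} + (0 + 0)))) + ((rec X. a.b.(b.X + (X + 0) + (0\{a} + (0 + 0)))) + 0) + (0\{a} + (0 + 0))) | —b→ s2
  s2 = b.(rec X. a.b.(b.X + (X + 0) + (0\{a} + (0 + 0)))) + ((rec X. a.b.(b.X + (X + 0) + (0\{a} + (0 + 0)))) + 0) + (0\{a} + (0 + 0)) | —a→ s1, —b→ s0
LTS(Q): 3 reachable states
  t0 = rec X. a.b.(b.X + (X + 0 + 0) + (0\{a} + (0 + 0))) | —a→ t1
  t1 = b.(b.(rec X. a.b.(b.X + (X + 0 + 0) + (0\{a} + (0 + 0)))) + ((rec X. a.b.(b.X + (X + 0 + 0) + (0\{a} + (0 + 0)))) + 0 + 0) + (0\{a} + (0 + 0))) | —b→ t2
  t2 = b.(rec X. a.b.(b.X + (X + 0 + 0) + (0\{a} + (0 + 0)))) + ((rec X. a.b.(b.X + (X + 0 + 0) + (0\{a} + (0 + 0)))) + 0 + 0) + (0\{a} + (0 + 0)) | —a→ t1, —b→ t0
Bisimilarity quotient blocks:
  B0 = {s0, t0}
  B1 = {s1, t1}
  B2 = {s2, t2}
s0 ∈ B0, t0 ∈ B0 → same block

YES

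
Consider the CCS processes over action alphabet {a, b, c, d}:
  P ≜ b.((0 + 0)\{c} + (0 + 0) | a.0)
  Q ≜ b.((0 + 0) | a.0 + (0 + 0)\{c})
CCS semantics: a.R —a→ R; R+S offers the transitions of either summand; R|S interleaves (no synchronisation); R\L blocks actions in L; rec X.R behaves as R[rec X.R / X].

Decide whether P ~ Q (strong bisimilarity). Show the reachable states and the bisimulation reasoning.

YES

Reachable graph of P (3 states):
  m0 = b.((0 + 0)\{c} + (0 + 0) | a.0) has moves --b--▸ m1
  m1 = (0 + 0)\{c} + (0 + 0) | a.0 has moves --a--▸ m2
  m2 = (0 + 0) | 0 has moves stopped
Reachable graph of Q (3 states):
  n0 = b.((0 + 0) | a.0 + (0 + 0)\{c}) has moves --b--▸ n1
  n1 = (0 + 0) | a.0 + (0 + 0)\{c} has moves --a--▸ n2
  n2 = (0 + 0) | 0 has moves stopped
Coarsest stable partition (strong bisimilarity classes):
  B0 = {m0, n0}
  B1 = {m1, n1}
  B2 = {m2, n2}
m0 ∈ B0, n0 ∈ B0 → same block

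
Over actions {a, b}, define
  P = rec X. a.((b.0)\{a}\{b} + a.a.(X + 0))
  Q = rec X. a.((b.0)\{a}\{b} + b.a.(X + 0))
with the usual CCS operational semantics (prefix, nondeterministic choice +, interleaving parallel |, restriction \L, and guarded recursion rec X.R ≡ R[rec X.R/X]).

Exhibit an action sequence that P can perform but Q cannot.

Reachable graph of P (4 states):
  u0 = rec X. a.((b.0)\{a}\{b} + a.a.(X + 0)) has moves -a-> u1
  u1 = (b.0)\{a}\{b} + a.a.((rec X. a.((b.0)\{a}\{b} + a.a.(X + 0))) + 0) has moves -a-> u2
  u2 = a.((rec X. a.((b.0)\{a}\{b} + a.a.(X + 0))) + 0) has moves -a-> u3
  u3 = (rec X. a.((b.0)\{a}\{b} + a.a.(X + 0))) + 0 has moves -a-> u1
Reachable graph of Q (4 states):
  v0 = rec X. a.((b.0)\{a}\{b} + b.a.(X + 0)) has moves -a-> v1
  v1 = (b.0)\{a}\{b} + b.a.((rec X. a.((b.0)\{a}\{b} + b.a.(X + 0))) + 0) has moves -b-> v2
  v2 = a.((rec X. a.((b.0)\{a}\{b} + b.a.(X + 0))) + 0) has moves -a-> v3
  v3 = (rec X. a.((b.0)\{a}\{b} + b.a.(X + 0))) + 0 has moves -a-> v1
Trace ⟨aa⟩ through P, begin at {u0}:
  [1] a ⇒ {u1}
  [2] a ⇒ {u2}
  — P admits the full trace.
Trace ⟨aa⟩ through Q, begin at {v0}:
  [1] a ⇒ {v1}
  [2] a ⇒ no successor for Q

aa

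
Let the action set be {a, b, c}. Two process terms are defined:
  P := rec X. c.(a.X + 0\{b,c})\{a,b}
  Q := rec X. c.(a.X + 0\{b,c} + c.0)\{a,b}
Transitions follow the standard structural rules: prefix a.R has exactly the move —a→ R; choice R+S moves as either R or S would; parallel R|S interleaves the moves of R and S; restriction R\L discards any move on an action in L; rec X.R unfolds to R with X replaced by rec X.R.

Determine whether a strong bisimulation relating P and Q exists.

not bisimilar

Reachable graph of P (2 states):
  p0 = rec X. c.(a.X + 0\{b,c})\{a,b} :: --c--▸ p1
  p1 = (a.(rec X. c.(a.X + 0\{b,c})\{a,b}) + 0\{b,c})\{a,b} :: deadlocked
Reachable graph of Q (3 states):
  q0 = rec X. c.(a.X + 0\{b,c} + c.0)\{a,b} :: --c--▸ q1
  q1 = (a.(rec X. c.(a.X + 0\{b,c} + c.0)\{a,b}) + 0\{b,c} + c.0)\{a,b} :: --c--▸ q2
  q2 = 0\{a,b} :: deadlocked
Coarsest stable partition (strong bisimilarity classes):
  B0 = {p0, q1}
  B1 = {p1, q2}
  B2 = {q0}
p0 ∈ B0, q0 ∈ B2 → different blocks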